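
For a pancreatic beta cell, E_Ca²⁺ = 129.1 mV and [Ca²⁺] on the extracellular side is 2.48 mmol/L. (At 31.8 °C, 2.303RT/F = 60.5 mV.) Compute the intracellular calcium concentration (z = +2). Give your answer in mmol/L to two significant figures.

Nernst: E = (60.5/2) · log₁₀([out]/[in]), so log₁₀([out]/[in]) = 129.1 × 2 / 60.5 = 4.2678.
[out]/[in] = 10^(4.2678) = 1.853e+04.
[in] = 2.48 / 1.853e+04 = 0.0001339 mmol/L.

0.00013 mmol/L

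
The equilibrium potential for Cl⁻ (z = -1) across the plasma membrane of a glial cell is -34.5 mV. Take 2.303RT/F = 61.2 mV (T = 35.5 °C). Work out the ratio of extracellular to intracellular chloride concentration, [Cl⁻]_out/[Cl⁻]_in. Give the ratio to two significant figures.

3.7

log₁₀([out]/[in]) = E·z/(61.2) = -34.5 × -1 / 61.2 = 0.5637
[out]/[in] = 10^(0.5637) = 3.662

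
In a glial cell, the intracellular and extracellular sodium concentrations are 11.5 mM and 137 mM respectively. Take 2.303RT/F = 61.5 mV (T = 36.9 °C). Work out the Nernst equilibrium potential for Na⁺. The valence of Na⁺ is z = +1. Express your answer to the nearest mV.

E = (61.5/z) · log₁₀([Na⁺]_out/[Na⁺]_in) with z = +1.
= (61.5/1) · log₁₀(137/11.5) = 61.50 · log₁₀(11.91)
= 61.50 · (1.0760) = 66.18 mV

66 mV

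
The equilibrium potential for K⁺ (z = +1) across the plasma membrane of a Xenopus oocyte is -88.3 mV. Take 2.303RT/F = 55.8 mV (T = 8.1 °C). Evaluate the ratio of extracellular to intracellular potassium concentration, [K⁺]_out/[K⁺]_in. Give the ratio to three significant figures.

log₁₀([out]/[in]) = E·z/(55.8) = -88.3 × 1 / 55.8 = -1.5824
[out]/[in] = 10^(-1.5824) = 0.02616

0.0262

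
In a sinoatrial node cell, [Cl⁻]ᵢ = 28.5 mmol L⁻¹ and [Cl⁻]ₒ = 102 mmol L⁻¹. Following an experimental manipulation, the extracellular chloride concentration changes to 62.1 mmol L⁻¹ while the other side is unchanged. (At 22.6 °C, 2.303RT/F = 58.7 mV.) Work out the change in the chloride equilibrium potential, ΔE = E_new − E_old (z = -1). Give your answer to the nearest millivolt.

E_old = (58.7/-1)·log₁₀(102/28.5) = -32.51 mV
E_new = (58.7/-1)·log₁₀(62.1/28.5) = -19.86 mV
ΔE = -19.86 − (-32.51) = 12.65 mV

13 mV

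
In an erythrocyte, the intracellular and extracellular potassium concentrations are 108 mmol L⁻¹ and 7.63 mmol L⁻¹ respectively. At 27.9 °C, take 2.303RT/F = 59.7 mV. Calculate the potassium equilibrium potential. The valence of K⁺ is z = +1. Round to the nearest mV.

-69 mV

E = (59.7/z) · log₁₀([K⁺]_out/[K⁺]_in) with z = +1.
= (59.7/1) · log₁₀(7.63/108) = 59.70 · log₁₀(0.07065)
= 59.70 · (-1.1509) = -68.71 mV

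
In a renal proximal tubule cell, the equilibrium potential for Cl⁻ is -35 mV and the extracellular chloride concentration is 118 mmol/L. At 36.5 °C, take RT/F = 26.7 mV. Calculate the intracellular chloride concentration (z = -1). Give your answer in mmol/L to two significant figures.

Nernst: E = (26.7/-1) · ln([out]/[in]), so ln([out]/[in]) = -35.0 × -1 / 26.7 = 1.3109.
[out]/[in] = e^(1.3109) = 3.709.
[in] = 118 / 3.709 = 31.81 mmol/L.

32 mmol/L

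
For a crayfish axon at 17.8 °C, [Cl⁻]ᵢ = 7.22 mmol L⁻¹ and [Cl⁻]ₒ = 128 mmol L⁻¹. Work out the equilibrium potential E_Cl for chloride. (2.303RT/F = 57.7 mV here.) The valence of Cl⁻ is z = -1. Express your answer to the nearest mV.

-72 mV

E = (57.7/z) · log₁₀([Cl⁻]_out/[Cl⁻]_in) with z = -1.
For an anion, dividing by z = -1 reverses the sign.
= (57.7/-1) · log₁₀(128/7.22) = -57.70 · log₁₀(17.73)
= -57.70 · (1.2487) = -72.05 mV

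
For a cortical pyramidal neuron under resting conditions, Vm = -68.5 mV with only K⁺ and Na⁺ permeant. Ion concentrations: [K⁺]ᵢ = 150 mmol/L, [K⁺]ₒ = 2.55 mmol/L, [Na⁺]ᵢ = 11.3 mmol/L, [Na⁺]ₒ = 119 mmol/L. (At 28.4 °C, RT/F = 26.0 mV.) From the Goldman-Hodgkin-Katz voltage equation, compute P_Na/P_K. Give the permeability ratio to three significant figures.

Let α = P_Na/P_K. GHK: Vm = 26.0·ln[(Kₒ + α·Naₒ)/(Kᵢ + α·Naᵢ)].
e^(Vm/26.0) = e^(-68.5/26.0) = 0.071747
So 0.071747·(Kᵢ + α·Naᵢ) = Kₒ + α·Naₒ → α = (0.071747·150.0 − 2.55) / (119.0 − 0.071747·11.3)
α = (10.76 − 2.55) / (119.0 − 0.8107) = 8.212/118.2 = 0.06948

0.0695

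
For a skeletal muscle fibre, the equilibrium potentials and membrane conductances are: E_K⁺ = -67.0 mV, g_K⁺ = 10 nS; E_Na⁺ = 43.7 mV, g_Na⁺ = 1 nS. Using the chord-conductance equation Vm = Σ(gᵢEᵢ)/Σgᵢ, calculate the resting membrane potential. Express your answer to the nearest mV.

-57 mV

Σ gᵢEᵢ = 10·(-67.0) + 1·(43.7) = -626.30
Σ gᵢ = 10 + 1 = 11
Vm = -626.30 / 11 = -56.94 mV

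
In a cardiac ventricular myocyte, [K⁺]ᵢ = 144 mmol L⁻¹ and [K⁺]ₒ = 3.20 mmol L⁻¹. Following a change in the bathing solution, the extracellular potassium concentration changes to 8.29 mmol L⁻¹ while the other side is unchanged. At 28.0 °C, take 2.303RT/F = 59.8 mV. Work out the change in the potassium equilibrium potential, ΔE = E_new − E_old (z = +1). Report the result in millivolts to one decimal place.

24.7 mV

E_old = (59.8/1)·log₁₀(3.20/144) = -98.86 mV
E_new = (59.8/1)·log₁₀(8.29/144) = -74.14 mV
ΔE = -74.14 − (-98.86) = 24.72 mV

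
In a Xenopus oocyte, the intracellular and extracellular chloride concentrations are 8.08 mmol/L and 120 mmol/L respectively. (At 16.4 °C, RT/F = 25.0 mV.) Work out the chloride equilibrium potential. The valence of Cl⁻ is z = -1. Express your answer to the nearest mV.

-67 mV

E = (25.0/z) · ln([Cl⁻]_out/[Cl⁻]_in) with z = -1.
For an anion, dividing by z = -1 reverses the sign.
= (25.0/-1) · ln(120/8.08) = -25.00 · ln(14.85)
= -25.00 · (2.6981) = -67.45 mV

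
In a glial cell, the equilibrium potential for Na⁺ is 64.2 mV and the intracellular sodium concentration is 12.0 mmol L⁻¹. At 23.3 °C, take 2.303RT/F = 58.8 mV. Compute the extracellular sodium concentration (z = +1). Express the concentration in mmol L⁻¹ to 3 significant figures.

Nernst: E = (58.8/1) · log₁₀([out]/[in]), so log₁₀([out]/[in]) = 64.2 × 1 / 58.8 = 1.0918.
[out]/[in] = 10^(1.0918) = 12.35.
[out] = 12.35 × 12.0 = 148.3 mmol L⁻¹.

148 mmol L⁻¹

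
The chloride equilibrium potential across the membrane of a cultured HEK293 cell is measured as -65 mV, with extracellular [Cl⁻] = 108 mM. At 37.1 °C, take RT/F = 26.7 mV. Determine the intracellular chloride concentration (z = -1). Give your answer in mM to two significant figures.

9.5 mM

Nernst: E = (26.7/-1) · ln([out]/[in]), so ln([out]/[in]) = -65.0 × -1 / 26.7 = 2.4345.
[out]/[in] = e^(2.4345) = 11.41.
[in] = 108 / 11.41 = 9.466 mM.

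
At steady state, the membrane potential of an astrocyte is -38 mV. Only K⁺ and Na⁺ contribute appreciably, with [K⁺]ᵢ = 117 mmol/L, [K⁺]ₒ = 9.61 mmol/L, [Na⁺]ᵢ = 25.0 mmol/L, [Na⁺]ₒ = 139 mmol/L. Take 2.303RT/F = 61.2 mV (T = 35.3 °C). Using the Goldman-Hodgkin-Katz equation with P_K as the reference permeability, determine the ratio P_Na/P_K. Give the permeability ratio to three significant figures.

0.138

Let α = P_Na/P_K. GHK: Vm = 61.2·log₁₀[(Kₒ + α·Naₒ)/(Kᵢ + α·Naᵢ)].
10^(Vm/61.2) = 10^(-38.0/61.2) = 0.23938
So 0.23938·(Kᵢ + α·Naᵢ) = Kₒ + α·Naₒ → α = (0.23938·117.0 − 9.61) / (139.0 − 0.23938·25.0)
α = (28.01 − 9.61) / (139.0 − 5.984) = 18.4/133 = 0.1383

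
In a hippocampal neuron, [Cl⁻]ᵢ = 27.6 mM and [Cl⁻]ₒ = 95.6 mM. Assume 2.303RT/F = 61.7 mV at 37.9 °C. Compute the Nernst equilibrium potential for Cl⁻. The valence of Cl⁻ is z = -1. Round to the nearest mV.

E = (61.7/z) · log₁₀([Cl⁻]_out/[Cl⁻]_in) with z = -1.
For an anion, dividing by z = -1 reverses the sign.
= (61.7/-1) · log₁₀(95.6/27.6) = -61.70 · log₁₀(3.464)
= -61.70 · (0.5395) = -33.29 mV

-33 mV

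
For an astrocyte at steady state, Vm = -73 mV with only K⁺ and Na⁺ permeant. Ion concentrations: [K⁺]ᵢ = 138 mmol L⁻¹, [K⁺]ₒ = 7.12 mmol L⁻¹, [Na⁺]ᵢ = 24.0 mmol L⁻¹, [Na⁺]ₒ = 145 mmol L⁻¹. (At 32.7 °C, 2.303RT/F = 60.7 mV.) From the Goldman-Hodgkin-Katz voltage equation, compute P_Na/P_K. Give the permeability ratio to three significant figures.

0.0107

Let α = P_Na/P_K. GHK: Vm = 60.7·log₁₀[(Kₒ + α·Naₒ)/(Kᵢ + α·Naᵢ)].
10^(Vm/60.7) = 10^(-73.0/60.7) = 0.062714
So 0.062714·(Kᵢ + α·Naᵢ) = Kₒ + α·Naₒ → α = (0.062714·138.0 − 7.12) / (145.0 − 0.062714·24.0)
α = (8.655 − 7.12) / (145.0 − 1.505) = 1.535/143.5 = 0.01069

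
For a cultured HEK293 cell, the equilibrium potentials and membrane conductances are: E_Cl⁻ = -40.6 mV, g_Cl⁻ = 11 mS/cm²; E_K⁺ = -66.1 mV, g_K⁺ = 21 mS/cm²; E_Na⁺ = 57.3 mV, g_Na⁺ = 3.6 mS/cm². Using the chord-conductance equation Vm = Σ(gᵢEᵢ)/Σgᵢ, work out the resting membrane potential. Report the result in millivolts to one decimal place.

-45.7 mV

Σ gᵢEᵢ = 11·(-40.6) + 21·(-66.1) + 3.6·(57.3) = -1628.42
Σ gᵢ = 11 + 21 + 3.6 = 35.6
Vm = -1628.42 / 35.6 = -45.74 mV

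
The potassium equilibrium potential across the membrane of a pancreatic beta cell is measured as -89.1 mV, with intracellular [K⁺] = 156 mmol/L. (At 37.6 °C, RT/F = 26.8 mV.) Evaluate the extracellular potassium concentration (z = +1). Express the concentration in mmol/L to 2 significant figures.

Nernst: E = (26.8/1) · ln([out]/[in]), so ln([out]/[in]) = -89.1 × 1 / 26.8 = -3.3246.
[out]/[in] = e^(-3.3246) = 0.03599.
[out] = 0.03599 × 156 = 5.614 mmol/L.

5.6 mmol/L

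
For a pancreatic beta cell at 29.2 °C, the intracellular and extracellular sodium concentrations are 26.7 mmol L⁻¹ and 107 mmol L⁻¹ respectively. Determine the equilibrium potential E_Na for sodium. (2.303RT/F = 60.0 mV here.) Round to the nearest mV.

E = (60.0/z) · log₁₀([Na⁺]_out/[Na⁺]_in) with z = +1.
= (60.0/1) · log₁₀(107/26.7) = 60.00 · log₁₀(4.007)
= 60.00 · (0.6029) = 36.17 mV

36 mV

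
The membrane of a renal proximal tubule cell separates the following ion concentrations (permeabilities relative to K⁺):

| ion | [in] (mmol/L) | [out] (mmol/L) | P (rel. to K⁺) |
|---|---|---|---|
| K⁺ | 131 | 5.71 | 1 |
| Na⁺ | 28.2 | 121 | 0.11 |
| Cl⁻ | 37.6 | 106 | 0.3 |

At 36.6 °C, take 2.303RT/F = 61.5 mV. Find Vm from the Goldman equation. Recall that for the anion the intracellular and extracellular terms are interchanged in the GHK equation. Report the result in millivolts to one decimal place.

Vm = 61.5 · log₁₀[(Σ P·[cation]ₒ + Σ P·[anion]ᵢ) / (Σ P·[cation]ᵢ + Σ P·[anion]ₒ)]
Numerator = 1×5.71 + 0.11×121 + 0.3×37.6 = 30.3
Denominator = 1×131 + 0.11×28.2 + 0.3×106 = 165.9
Vm = 61.5 · log₁₀(0.18264) = 61.5 × (-0.7384) = -45.41 mV

-45.4 mV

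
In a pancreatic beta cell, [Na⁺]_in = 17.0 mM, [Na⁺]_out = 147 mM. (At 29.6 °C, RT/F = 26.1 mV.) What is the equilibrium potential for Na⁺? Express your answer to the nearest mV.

56 mV

E = (26.1/z) · ln([Na⁺]_out/[Na⁺]_in) with z = +1.
= (26.1/1) · ln(147/17.0) = 26.10 · ln(8.647)
= 26.10 · (2.1572) = 56.30 mV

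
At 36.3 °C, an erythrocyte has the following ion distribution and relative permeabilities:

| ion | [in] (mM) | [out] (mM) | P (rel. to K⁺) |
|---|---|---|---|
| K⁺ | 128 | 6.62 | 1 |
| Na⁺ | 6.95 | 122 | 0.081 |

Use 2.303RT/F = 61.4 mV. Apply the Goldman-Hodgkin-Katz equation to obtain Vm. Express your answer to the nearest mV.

-55 mV

Vm = 61.4 · log₁₀[(Σ P·[cation]ₒ + Σ P·[anion]ᵢ) / (Σ P·[cation]ᵢ + Σ P·[anion]ₒ)]
Numerator = 1×6.62 + 0.081×122 = 16.5
Denominator = 1×128 + 0.081×6.95 = 128.6
Vm = 61.4 · log₁₀(0.12836) = 61.4 × (-0.8916) = -54.74 mV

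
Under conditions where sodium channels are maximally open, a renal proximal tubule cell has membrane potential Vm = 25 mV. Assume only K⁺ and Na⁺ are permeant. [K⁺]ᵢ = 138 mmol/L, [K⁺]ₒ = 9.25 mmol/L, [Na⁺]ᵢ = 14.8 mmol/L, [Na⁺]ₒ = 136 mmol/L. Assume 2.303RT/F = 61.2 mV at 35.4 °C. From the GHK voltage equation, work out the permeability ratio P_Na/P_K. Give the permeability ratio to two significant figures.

Let α = P_Na/P_K. GHK: Vm = 61.2·log₁₀[(Kₒ + α·Naₒ)/(Kᵢ + α·Naᵢ)].
10^(Vm/61.2) = 10^(25.0/61.2) = 2.5615
So 2.5615·(Kᵢ + α·Naᵢ) = Kₒ + α·Naₒ → α = (2.5615·138.0 − 9.25) / (136.0 − 2.5615·14.8)
α = (353.5 − 9.25) / (136.0 − 37.91) = 344.2/98.09 = 3.509

3.5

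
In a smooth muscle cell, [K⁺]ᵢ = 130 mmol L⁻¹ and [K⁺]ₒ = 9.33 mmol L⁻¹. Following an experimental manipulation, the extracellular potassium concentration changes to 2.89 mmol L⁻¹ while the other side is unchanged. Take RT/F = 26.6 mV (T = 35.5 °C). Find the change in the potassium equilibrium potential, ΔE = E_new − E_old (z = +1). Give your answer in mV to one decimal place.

E_old = (26.6/1)·ln(9.33/130) = -70.07 mV
E_new = (26.6/1)·ln(2.89/130) = -101.25 mV
ΔE = -101.25 − (-70.07) = -31.17 mV

-31.2 mV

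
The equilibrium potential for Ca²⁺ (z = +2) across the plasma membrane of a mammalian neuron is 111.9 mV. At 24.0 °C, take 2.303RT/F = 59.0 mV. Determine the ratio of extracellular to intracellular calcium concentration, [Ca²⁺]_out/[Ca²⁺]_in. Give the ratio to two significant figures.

6200

log₁₀([out]/[in]) = E·z/(59.0) = 111.9 × 2 / 59.0 = 3.7932
[out]/[in] = 10^(3.7932) = 6212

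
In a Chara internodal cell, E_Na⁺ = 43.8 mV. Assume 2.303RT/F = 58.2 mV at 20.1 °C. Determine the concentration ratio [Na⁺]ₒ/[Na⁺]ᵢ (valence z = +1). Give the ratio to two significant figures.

log₁₀([out]/[in]) = E·z/(58.2) = 43.8 × 1 / 58.2 = 0.7526
[out]/[in] = 10^(0.7526) = 5.657

5.7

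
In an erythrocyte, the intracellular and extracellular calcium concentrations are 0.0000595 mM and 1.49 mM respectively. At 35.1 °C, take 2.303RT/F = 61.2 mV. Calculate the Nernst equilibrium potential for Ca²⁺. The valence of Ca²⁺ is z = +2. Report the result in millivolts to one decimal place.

E = (61.2/z) · log₁₀([Ca²⁺]_out/[Ca²⁺]_in) with z = +2.
= (61.2/2) · log₁₀(1.49/0.0000595) = 30.60 · log₁₀(2.504e+04)
= 30.60 · (4.3987) = 134.60 mV

134.6 mV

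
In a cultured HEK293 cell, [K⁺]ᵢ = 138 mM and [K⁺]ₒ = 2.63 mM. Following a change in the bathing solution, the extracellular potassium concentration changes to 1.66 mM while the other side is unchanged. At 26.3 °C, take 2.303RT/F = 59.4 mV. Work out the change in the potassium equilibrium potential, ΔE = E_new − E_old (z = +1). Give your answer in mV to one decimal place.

-11.9 mV

E_old = (59.4/1)·log₁₀(2.63/138) = -102.16 mV
E_new = (59.4/1)·log₁₀(1.66/138) = -114.03 mV
ΔE = -114.03 − (-102.16) = -11.87 mV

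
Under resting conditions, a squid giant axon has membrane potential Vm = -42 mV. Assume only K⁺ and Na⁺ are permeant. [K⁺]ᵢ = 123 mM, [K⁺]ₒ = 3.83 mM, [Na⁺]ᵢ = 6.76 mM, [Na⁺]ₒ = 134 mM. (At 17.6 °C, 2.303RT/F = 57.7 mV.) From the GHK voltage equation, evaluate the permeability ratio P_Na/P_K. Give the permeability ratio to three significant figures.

0.145

Let α = P_Na/P_K. GHK: Vm = 57.7·log₁₀[(Kₒ + α·Naₒ)/(Kᵢ + α·Naᵢ)].
10^(Vm/57.7) = 10^(-42.0/57.7) = 0.18711
So 0.18711·(Kᵢ + α·Naᵢ) = Kₒ + α·Naₒ → α = (0.18711·123.0 − 3.83) / (134.0 − 0.18711·6.76)
α = (23.01 − 3.83) / (134.0 − 1.265) = 19.18/132.7 = 0.1445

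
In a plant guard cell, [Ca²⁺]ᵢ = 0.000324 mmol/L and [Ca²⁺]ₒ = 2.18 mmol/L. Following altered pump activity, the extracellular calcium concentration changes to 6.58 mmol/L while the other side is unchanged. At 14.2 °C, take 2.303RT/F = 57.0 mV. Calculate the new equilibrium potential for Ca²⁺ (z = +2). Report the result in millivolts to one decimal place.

After the shift: [Ca²⁺]_out = 6.58, [Ca²⁺]_in = 0.000324 mmol/L.
E_new = (57.0/2)·log₁₀(6.58/0.000324) = 28.50 · (4.3077) = 122.77 mV

122.8 mV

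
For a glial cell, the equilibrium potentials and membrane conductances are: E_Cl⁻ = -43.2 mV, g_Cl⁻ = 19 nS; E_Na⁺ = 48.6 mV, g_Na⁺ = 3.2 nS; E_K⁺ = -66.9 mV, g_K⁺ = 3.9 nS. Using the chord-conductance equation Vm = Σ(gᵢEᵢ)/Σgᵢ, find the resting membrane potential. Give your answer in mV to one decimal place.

-35.5 mV

Σ gᵢEᵢ = 19·(-43.2) + 3.2·(48.6) + 3.9·(-66.9) = -926.19
Σ gᵢ = 19 + 3.2 + 3.9 = 26.1
Vm = -926.19 / 26.1 = -35.49 mV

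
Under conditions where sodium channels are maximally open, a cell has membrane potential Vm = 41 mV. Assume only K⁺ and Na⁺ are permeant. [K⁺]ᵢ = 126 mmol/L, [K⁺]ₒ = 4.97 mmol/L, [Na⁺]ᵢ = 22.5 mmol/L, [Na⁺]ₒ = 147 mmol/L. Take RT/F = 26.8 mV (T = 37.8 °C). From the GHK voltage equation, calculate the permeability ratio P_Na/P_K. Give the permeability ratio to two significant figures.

13

Let α = P_Na/P_K. GHK: Vm = 26.8·ln[(Kₒ + α·Naₒ)/(Kᵢ + α·Naᵢ)].
e^(Vm/26.8) = e^(41.0/26.8) = 4.6175
So 4.6175·(Kᵢ + α·Naᵢ) = Kₒ + α·Naₒ → α = (4.6175·126.0 − 4.97) / (147.0 − 4.6175·22.5)
α = (581.8 − 4.97) / (147.0 − 103.9) = 576.8/43.11 = 13.38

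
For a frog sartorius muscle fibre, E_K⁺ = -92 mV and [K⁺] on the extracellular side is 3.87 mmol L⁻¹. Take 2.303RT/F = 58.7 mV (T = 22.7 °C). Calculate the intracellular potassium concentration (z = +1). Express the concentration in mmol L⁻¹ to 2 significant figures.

140 mmol L⁻¹

Nernst: E = (58.7/1) · log₁₀([out]/[in]), so log₁₀([out]/[in]) = -92.0 × 1 / 58.7 = -1.5673.
[out]/[in] = 10^(-1.5673) = 0.02708.
[in] = 3.87 / 0.02708 = 142.9 mmol L⁻¹.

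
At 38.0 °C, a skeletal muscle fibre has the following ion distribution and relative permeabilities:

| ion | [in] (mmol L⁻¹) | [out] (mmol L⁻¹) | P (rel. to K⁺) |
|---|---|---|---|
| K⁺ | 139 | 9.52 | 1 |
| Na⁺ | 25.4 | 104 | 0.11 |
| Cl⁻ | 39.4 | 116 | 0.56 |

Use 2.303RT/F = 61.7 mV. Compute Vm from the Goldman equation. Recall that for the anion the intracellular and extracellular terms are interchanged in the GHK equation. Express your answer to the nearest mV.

-42 mV

Vm = 61.7 · log₁₀[(Σ P·[cation]ₒ + Σ P·[anion]ᵢ) / (Σ P·[cation]ᵢ + Σ P·[anion]ₒ)]
Numerator = 1×9.52 + 0.11×104 + 0.56×39.4 = 43.02
Denominator = 1×139 + 0.11×25.4 + 0.56×116 = 206.8
Vm = 61.7 · log₁₀(0.20809) = 61.7 × (-0.6817) = -42.06 mV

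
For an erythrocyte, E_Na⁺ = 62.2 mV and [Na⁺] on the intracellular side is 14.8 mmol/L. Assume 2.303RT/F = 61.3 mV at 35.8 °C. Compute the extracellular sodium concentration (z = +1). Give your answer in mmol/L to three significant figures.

153 mmol/L

Nernst: E = (61.3/1) · log₁₀([out]/[in]), so log₁₀([out]/[in]) = 62.2 × 1 / 61.3 = 1.0147.
[out]/[in] = 10^(1.0147) = 10.34.
[out] = 10.34 × 14.8 = 153.1 mmol/L.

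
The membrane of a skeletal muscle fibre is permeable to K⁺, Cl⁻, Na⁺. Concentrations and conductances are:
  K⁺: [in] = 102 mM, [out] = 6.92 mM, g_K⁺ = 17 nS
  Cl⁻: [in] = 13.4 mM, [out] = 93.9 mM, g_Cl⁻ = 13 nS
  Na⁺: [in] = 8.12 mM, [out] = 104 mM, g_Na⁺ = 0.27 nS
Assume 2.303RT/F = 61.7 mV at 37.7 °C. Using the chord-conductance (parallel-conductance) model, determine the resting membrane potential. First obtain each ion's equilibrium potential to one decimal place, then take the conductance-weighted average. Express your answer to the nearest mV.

-62 mV

E_K⁺ = (61.7/1)·log₁₀(6.92/102) = -72.1 mV
E_Cl⁻ = (61.7/-1)·log₁₀(93.9/13.4) = -52.2 mV
E_Na⁺ = (61.7/1)·log₁₀(104/8.12) = 68.3 mV
Vm = (Σ gᵢEᵢ)/(Σ gᵢ) = (17·-72.1 + 13·-52.2 + 0.27·68.3) / (17 + 13 + 0.27)
= -1885.86 / 30.27 = -62.30 mV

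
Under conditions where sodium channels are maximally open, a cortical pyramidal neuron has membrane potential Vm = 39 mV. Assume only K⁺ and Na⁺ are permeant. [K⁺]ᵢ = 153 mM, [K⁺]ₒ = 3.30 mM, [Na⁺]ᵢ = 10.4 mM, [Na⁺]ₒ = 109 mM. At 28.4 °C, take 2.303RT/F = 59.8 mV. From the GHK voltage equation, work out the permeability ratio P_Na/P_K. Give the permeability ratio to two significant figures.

11

Let α = P_Na/P_K. GHK: Vm = 59.8·log₁₀[(Kₒ + α·Naₒ)/(Kᵢ + α·Naᵢ)].
10^(Vm/59.8) = 10^(39.0/59.8) = 4.4893
So 4.4893·(Kᵢ + α·Naᵢ) = Kₒ + α·Naₒ → α = (4.4893·153.0 − 3.3) / (109.0 − 4.4893·10.4)
α = (686.9 − 3.3) / (109.0 − 46.69) = 683.6/62.31 = 10.97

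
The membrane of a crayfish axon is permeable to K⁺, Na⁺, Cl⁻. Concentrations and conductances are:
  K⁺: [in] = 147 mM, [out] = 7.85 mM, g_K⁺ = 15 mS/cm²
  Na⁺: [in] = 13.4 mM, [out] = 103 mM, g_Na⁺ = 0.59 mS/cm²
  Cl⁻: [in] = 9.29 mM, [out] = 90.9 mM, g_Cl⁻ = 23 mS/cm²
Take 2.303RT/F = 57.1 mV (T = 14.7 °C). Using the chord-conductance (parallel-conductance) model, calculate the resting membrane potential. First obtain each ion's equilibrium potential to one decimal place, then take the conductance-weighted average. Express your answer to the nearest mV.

E_K⁺ = (57.1/1)·log₁₀(7.85/147) = -72.7 mV
E_Na⁺ = (57.1/1)·log₁₀(103/13.4) = 50.6 mV
E_Cl⁻ = (57.1/-1)·log₁₀(90.9/9.29) = -56.6 mV
Vm = (Σ gᵢEᵢ)/(Σ gᵢ) = (15·-72.7 + 0.59·50.6 + 23·-56.6) / (15 + 0.59 + 23)
= -2362.45 / 38.59 = -61.22 mV

-61 mV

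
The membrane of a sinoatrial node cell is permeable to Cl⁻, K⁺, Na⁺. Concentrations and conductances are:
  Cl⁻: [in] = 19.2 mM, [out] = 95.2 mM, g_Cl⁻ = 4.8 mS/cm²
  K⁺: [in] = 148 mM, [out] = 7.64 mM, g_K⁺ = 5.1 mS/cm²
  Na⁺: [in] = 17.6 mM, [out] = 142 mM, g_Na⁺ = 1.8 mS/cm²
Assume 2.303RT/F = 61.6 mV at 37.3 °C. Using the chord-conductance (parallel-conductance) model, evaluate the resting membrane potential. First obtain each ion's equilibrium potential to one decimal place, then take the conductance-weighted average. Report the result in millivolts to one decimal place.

-43.5 mV

E_Cl⁻ = (61.6/-1)·log₁₀(95.2/19.2) = -42.8 mV
E_K⁺ = (61.6/1)·log₁₀(7.64/148) = -79.3 mV
E_Na⁺ = (61.6/1)·log₁₀(142/17.6) = 55.9 mV
Vm = (Σ gᵢEᵢ)/(Σ gᵢ) = (4.8·-42.8 + 5.1·-79.3 + 1.8·55.9) / (4.8 + 5.1 + 1.8)
= -509.25 / 11.7 = -43.53 mV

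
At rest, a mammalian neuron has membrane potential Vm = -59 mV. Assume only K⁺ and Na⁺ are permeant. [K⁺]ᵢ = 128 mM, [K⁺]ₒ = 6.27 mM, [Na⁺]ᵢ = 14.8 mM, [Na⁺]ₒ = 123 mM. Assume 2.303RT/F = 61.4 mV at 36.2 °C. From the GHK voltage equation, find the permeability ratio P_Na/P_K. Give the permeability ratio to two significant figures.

Let α = P_Na/P_K. GHK: Vm = 61.4·log₁₀[(Kₒ + α·Naₒ)/(Kᵢ + α·Naᵢ)].
10^(Vm/61.4) = 10^(-59.0/61.4) = 0.10942
So 0.10942·(Kᵢ + α·Naᵢ) = Kₒ + α·Naₒ → α = (0.10942·128.0 − 6.27) / (123.0 − 0.10942·14.8)
α = (14.01 − 6.27) / (123.0 − 1.619) = 7.735/121.4 = 0.06373

0.064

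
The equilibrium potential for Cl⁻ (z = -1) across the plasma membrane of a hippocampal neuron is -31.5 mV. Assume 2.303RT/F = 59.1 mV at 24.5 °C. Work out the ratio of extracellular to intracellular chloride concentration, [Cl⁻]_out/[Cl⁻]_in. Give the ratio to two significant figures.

3.4

log₁₀([out]/[in]) = E·z/(59.1) = -31.5 × -1 / 59.1 = 0.5330
[out]/[in] = 10^(0.5330) = 3.412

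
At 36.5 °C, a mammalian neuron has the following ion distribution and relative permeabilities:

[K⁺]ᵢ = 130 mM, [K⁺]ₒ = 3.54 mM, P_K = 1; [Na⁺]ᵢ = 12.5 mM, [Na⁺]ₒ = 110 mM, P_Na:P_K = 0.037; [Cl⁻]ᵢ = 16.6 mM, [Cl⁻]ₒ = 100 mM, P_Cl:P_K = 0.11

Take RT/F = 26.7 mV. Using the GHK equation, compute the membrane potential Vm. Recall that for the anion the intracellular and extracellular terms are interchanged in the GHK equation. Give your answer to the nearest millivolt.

Vm = 26.7 · ln[(Σ P·[cation]ₒ + Σ P·[anion]ᵢ) / (Σ P·[cation]ᵢ + Σ P·[anion]ₒ)]
Numerator = 1×3.54 + 0.037×110 + 0.11×16.6 = 9.436
Denominator = 1×130 + 0.037×12.5 + 0.11×100 = 141.5
Vm = 26.7 · ln(0.066703) = 26.7 × (-2.7075) = -72.29 mV

-72 mV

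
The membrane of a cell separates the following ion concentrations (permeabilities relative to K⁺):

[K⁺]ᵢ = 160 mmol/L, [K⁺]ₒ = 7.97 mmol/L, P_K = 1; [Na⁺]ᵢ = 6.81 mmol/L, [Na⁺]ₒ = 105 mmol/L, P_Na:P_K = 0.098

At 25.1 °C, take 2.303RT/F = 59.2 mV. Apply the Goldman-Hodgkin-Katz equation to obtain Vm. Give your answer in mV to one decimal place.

-55.9 mV

Vm = 59.2 · log₁₀[(Σ P·[cation]ₒ + Σ P·[anion]ᵢ) / (Σ P·[cation]ᵢ + Σ P·[anion]ₒ)]
Numerator = 1×7.97 + 0.098×105 = 18.26
Denominator = 1×160 + 0.098×6.81 = 160.7
Vm = 59.2 · log₁₀(0.11365) = 59.2 × (-0.9444) = -55.91 mV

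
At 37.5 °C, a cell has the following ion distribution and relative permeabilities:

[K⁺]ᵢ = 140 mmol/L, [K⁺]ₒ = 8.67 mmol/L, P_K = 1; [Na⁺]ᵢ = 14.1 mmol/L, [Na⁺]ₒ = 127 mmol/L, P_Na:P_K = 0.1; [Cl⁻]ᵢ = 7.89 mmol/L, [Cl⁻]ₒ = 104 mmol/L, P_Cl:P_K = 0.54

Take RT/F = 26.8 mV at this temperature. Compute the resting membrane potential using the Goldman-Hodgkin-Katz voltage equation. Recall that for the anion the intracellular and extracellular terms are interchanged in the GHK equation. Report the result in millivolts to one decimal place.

-54.7 mV

Vm = 26.8 · ln[(Σ P·[cation]ₒ + Σ P·[anion]ᵢ) / (Σ P·[cation]ᵢ + Σ P·[anion]ₒ)]
Numerator = 1×8.67 + 0.1×127 + 0.54×7.89 = 25.63
Denominator = 1×140 + 0.1×14.1 + 0.54×104 = 197.6
Vm = 26.8 · ln(0.12973) = 26.8 × (-2.0423) = -54.73 mV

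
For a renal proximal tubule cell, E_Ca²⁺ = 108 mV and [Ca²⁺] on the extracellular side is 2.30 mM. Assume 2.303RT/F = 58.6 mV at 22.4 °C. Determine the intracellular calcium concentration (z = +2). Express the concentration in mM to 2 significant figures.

Nernst: E = (58.6/2) · log₁₀([out]/[in]), so log₁₀([out]/[in]) = 108.0 × 2 / 58.6 = 3.6860.
[out]/[in] = 10^(3.6860) = 4853.
[in] = 2.30 / 4853 = 0.0004739 mM.

0.00047 mM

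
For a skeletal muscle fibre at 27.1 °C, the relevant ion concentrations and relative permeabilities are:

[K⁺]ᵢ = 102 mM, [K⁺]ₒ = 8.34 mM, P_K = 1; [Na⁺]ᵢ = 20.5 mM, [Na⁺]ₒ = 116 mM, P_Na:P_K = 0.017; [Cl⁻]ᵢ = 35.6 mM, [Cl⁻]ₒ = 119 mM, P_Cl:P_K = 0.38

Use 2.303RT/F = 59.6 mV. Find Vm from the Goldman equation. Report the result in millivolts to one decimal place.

-47.2 mV

Vm = 59.6 · log₁₀[(Σ P·[cation]ₒ + Σ P·[anion]ᵢ) / (Σ P·[cation]ᵢ + Σ P·[anion]ₒ)]
Numerator = 1×8.34 + 0.017×116 + 0.38×35.6 = 23.84
Denominator = 1×102 + 0.017×20.5 + 0.38×119 = 147.6
Vm = 59.6 · log₁₀(0.16155) = 59.6 × (-0.7917) = -47.18 mV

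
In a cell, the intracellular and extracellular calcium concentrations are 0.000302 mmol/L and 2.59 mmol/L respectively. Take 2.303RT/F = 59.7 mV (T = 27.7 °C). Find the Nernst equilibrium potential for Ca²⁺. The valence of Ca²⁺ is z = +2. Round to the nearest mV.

117 mV

E = (59.7/z) · log₁₀([Ca²⁺]_out/[Ca²⁺]_in) with z = +2.
= (59.7/2) · log₁₀(2.59/0.000302) = 29.85 · log₁₀(8576)
= 29.85 · (3.9333) = 117.41 mV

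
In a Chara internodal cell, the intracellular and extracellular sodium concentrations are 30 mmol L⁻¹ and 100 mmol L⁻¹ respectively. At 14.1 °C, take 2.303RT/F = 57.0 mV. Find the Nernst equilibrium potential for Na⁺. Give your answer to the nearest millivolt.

30 mV

E = (57.0/z) · log₁₀([Na⁺]_out/[Na⁺]_in) with z = +1.
= (57.0/1) · log₁₀(100/30) = 57.00 · log₁₀(3.333)
= 57.00 · (0.5229) = 29.80 mV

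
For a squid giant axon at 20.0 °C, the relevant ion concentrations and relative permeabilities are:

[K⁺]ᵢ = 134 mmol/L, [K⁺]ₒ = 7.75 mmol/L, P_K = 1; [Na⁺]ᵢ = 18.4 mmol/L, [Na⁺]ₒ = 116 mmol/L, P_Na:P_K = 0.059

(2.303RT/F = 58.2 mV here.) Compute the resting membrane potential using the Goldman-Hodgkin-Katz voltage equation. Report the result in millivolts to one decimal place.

Vm = 58.2 · log₁₀[(Σ P·[cation]ₒ + Σ P·[anion]ᵢ) / (Σ P·[cation]ᵢ + Σ P·[anion]ₒ)]
Numerator = 1×7.75 + 0.059×116 = 14.59
Denominator = 1×134 + 0.059×18.4 = 135.1
Vm = 58.2 · log₁₀(0.10804) = 58.2 × (-0.9664) = -56.25 mV

-56.2 mV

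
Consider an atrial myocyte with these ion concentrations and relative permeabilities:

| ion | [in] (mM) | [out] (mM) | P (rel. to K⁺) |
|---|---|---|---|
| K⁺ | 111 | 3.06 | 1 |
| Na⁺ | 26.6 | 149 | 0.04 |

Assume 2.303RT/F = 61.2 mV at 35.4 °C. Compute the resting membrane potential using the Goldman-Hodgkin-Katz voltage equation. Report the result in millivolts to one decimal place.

Vm = 61.2 · log₁₀[(Σ P·[cation]ₒ + Σ P·[anion]ᵢ) / (Σ P·[cation]ᵢ + Σ P·[anion]ₒ)]
Numerator = 1×3.06 + 0.04×149 = 9.02
Denominator = 1×111 + 0.04×26.6 = 112.1
Vm = 61.2 · log₁₀(0.08049) = 61.2 × (-1.0943) = -66.97 mV

-67.0 mV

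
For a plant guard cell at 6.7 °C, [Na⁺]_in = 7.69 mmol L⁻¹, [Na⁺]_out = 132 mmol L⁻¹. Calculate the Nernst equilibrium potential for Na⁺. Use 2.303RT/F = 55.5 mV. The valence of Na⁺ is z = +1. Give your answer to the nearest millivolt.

E = (55.5/z) · log₁₀([Na⁺]_out/[Na⁺]_in) with z = +1.
= (55.5/1) · log₁₀(132/7.69) = 55.50 · log₁₀(17.17)
= 55.50 · (1.2346) = 68.52 mV

69 mV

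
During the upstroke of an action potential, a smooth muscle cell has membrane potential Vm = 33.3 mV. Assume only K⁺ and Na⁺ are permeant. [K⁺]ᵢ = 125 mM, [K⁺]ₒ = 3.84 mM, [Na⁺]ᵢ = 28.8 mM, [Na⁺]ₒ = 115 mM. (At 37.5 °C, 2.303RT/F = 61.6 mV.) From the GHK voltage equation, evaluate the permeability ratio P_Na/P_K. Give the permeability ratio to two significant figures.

29

Let α = P_Na/P_K. GHK: Vm = 61.6·log₁₀[(Kₒ + α·Naₒ)/(Kᵢ + α·Naᵢ)].
10^(Vm/61.6) = 10^(33.3/61.6) = 3.472
So 3.472·(Kᵢ + α·Naᵢ) = Kₒ + α·Naₒ → α = (3.472·125.0 − 3.84) / (115.0 − 3.472·28.8)
α = (434 − 3.84) / (115.0 − 99.99) = 430.2/15.01 = 28.67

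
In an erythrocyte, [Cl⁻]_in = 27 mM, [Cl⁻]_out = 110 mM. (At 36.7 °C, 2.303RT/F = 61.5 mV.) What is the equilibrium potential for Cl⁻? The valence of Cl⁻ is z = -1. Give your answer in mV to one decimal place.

-37.5 mV

E = (61.5/z) · log₁₀([Cl⁻]_out/[Cl⁻]_in) with z = -1.
For an anion, dividing by z = -1 reverses the sign.
= (61.5/-1) · log₁₀(110/27) = -61.50 · log₁₀(4.074)
= -61.50 · (0.6100) = -37.52 mV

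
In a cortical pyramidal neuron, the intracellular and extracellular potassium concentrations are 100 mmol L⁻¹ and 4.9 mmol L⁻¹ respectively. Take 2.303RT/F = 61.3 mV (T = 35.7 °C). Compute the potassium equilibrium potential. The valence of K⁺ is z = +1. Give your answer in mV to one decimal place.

-80.3 mV

E = (61.3/z) · log₁₀([K⁺]_out/[K⁺]_in) with z = +1.
= (61.3/1) · log₁₀(4.9/100) = 61.30 · log₁₀(0.049)
= 61.30 · (-1.3098) = -80.29 mV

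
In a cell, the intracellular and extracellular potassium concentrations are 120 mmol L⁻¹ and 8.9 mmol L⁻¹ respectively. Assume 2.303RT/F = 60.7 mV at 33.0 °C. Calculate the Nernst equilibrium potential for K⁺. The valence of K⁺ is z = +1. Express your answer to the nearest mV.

E = (60.7/z) · log₁₀([K⁺]_out/[K⁺]_in) with z = +1.
= (60.7/1) · log₁₀(8.9/120) = 60.70 · log₁₀(0.07417)
= 60.70 · (-1.1298) = -68.58 mV

-69 mV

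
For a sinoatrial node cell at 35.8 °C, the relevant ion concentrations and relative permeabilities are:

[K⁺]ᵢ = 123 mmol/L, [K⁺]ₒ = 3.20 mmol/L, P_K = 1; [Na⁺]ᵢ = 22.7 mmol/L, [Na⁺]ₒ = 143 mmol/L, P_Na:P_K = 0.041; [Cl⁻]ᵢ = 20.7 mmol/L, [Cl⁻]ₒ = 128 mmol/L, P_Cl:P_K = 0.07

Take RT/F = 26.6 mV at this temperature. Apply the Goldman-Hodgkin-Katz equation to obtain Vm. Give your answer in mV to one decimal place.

Vm = 26.6 · ln[(Σ P·[cation]ₒ + Σ P·[anion]ᵢ) / (Σ P·[cation]ᵢ + Σ P·[anion]ₒ)]
Numerator = 1×3.20 + 0.041×143 + 0.07×20.7 = 10.51
Denominator = 1×123 + 0.041×22.7 + 0.07×128 = 132.9
Vm = 26.6 · ln(0.079103) = 26.6 × (-2.5370) = -67.48 mV

-67.5 mV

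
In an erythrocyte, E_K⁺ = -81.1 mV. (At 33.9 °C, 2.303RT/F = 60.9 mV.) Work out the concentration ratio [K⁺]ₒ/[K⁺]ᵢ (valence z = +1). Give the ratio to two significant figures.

0.047

log₁₀([out]/[in]) = E·z/(60.9) = -81.1 × 1 / 60.9 = -1.3317
[out]/[in] = 10^(-1.3317) = 0.04659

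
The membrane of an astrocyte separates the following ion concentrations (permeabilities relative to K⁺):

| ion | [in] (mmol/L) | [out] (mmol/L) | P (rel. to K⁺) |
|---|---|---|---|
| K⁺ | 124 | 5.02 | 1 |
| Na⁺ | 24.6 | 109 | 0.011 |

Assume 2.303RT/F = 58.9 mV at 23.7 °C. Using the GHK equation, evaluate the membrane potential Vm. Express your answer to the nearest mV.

-77 mV

Vm = 58.9 · log₁₀[(Σ P·[cation]ₒ + Σ P·[anion]ᵢ) / (Σ P·[cation]ᵢ + Σ P·[anion]ₒ)]
Numerator = 1×5.02 + 0.011×109 = 6.219
Denominator = 1×124 + 0.011×24.6 = 124.3
Vm = 58.9 · log₁₀(0.050044) = 58.9 × (-1.3006) = -76.61 mV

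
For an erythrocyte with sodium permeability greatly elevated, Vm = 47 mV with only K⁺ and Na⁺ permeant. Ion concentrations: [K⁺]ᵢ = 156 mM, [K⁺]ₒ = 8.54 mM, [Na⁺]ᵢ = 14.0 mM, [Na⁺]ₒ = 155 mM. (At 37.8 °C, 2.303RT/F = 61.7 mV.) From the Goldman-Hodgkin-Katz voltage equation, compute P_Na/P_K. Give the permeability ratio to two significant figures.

Let α = P_Na/P_K. GHK: Vm = 61.7·log₁₀[(Kₒ + α·Naₒ)/(Kᵢ + α·Naᵢ)].
10^(Vm/61.7) = 10^(47.0/61.7) = 5.7776
So 5.7776·(Kᵢ + α·Naᵢ) = Kₒ + α·Naₒ → α = (5.7776·156.0 − 8.54) / (155.0 − 5.7776·14.0)
α = (901.3 − 8.54) / (155.0 − 80.89) = 892.8/74.11 = 12.05

12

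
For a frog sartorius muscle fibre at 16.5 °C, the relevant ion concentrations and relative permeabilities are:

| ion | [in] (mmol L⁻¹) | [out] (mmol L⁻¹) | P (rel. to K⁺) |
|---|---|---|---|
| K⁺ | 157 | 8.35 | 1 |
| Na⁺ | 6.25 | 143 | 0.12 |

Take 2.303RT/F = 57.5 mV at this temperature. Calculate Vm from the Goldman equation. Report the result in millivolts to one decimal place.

-45.5 mV

Vm = 57.5 · log₁₀[(Σ P·[cation]ₒ + Σ P·[anion]ᵢ) / (Σ P·[cation]ᵢ + Σ P·[anion]ₒ)]
Numerator = 1×8.35 + 0.12×143 = 25.51
Denominator = 1×157 + 0.12×6.25 = 157.8
Vm = 57.5 · log₁₀(0.16171) = 57.5 × (-0.7913) = -45.50 mV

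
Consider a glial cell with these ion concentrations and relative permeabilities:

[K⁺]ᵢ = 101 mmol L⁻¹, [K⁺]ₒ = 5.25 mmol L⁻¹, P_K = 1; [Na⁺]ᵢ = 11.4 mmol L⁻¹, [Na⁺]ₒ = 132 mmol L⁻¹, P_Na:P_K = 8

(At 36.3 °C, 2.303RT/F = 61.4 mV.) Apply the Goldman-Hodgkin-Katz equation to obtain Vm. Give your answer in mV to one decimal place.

Vm = 61.4 · log₁₀[(Σ P·[cation]ₒ + Σ P·[anion]ᵢ) / (Σ P·[cation]ᵢ + Σ P·[anion]ₒ)]
Numerator = 1×5.25 + 8×132 = 1061
Denominator = 1×101 + 8×11.4 = 192.2
Vm = 61.4 · log₁₀(5.5216) = 61.4 × (0.7421) = 45.56 mV

45.6 mV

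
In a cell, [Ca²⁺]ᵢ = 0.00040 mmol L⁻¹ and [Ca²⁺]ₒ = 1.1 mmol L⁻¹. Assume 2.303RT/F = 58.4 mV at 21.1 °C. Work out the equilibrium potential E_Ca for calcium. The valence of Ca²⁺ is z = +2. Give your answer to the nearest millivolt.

100 mV

E = (58.4/z) · log₁₀([Ca²⁺]_out/[Ca²⁺]_in) with z = +2.
= (58.4/2) · log₁₀(1.1/0.00040) = 29.20 · log₁₀(2750)
= 29.20 · (3.4393) = 100.43 mV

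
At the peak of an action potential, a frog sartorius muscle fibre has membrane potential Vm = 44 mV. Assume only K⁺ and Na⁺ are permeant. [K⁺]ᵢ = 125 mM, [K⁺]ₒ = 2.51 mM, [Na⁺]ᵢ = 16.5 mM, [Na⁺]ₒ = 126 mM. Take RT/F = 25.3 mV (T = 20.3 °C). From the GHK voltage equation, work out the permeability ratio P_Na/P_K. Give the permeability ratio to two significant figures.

22

Let α = P_Na/P_K. GHK: Vm = 25.3·ln[(Kₒ + α·Naₒ)/(Kᵢ + α·Naᵢ)].
e^(Vm/25.3) = e^(44.0/25.3) = 5.6924
So 5.6924·(Kᵢ + α·Naᵢ) = Kₒ + α·Naₒ → α = (5.6924·125.0 − 2.51) / (126.0 − 5.6924·16.5)
α = (711.5 − 2.51) / (126.0 − 93.92) = 709/32.08 = 22.11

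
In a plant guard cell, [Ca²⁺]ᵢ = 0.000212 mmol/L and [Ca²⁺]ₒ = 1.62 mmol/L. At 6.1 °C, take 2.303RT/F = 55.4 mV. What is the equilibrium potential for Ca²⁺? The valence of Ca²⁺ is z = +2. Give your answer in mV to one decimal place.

107.6 mV

E = (55.4/z) · log₁₀([Ca²⁺]_out/[Ca²⁺]_in) with z = +2.
= (55.4/2) · log₁₀(1.62/0.000212) = 27.70 · log₁₀(7642)
= 27.70 · (3.8832) = 107.56 mV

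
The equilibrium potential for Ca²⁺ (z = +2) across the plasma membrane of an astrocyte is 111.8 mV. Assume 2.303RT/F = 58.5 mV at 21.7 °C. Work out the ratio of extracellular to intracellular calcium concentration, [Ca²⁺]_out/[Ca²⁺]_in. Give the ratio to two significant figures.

log₁₀([out]/[in]) = E·z/(58.5) = 111.8 × 2 / 58.5 = 3.8222
[out]/[in] = 10^(3.8222) = 6641

6600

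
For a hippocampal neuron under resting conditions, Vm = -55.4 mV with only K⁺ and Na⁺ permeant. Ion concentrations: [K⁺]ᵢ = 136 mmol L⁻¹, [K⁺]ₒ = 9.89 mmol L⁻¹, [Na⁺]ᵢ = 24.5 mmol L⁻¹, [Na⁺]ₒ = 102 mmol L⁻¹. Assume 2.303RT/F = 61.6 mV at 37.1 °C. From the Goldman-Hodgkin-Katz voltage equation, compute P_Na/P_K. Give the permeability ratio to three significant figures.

0.0734

Let α = P_Na/P_K. GHK: Vm = 61.6·log₁₀[(Kₒ + α·Naₒ)/(Kᵢ + α·Naᵢ)].
10^(Vm/61.6) = 10^(-55.4/61.6) = 0.12608
So 0.12608·(Kᵢ + α·Naᵢ) = Kₒ + α·Naₒ → α = (0.12608·136.0 − 9.89) / (102.0 − 0.12608·24.5)
α = (17.15 − 9.89) / (102.0 − 3.089) = 7.257/98.91 = 0.07337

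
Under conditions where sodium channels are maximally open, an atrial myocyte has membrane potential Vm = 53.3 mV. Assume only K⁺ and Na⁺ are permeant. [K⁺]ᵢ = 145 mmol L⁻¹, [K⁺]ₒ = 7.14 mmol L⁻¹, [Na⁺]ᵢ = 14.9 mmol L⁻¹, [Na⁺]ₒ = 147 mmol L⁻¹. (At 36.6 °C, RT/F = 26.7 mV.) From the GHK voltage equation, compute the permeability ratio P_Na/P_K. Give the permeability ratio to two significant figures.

Let α = P_Na/P_K. GHK: Vm = 26.7·ln[(Kₒ + α·Naₒ)/(Kᵢ + α·Naᵢ)].
e^(Vm/26.7) = e^(53.3/26.7) = 7.3614
So 7.3614·(Kᵢ + α·Naᵢ) = Kₒ + α·Naₒ → α = (7.3614·145.0 − 7.14) / (147.0 − 7.3614·14.9)
α = (1067 − 7.14) / (147.0 − 109.7) = 1060/37.31 = 28.41

28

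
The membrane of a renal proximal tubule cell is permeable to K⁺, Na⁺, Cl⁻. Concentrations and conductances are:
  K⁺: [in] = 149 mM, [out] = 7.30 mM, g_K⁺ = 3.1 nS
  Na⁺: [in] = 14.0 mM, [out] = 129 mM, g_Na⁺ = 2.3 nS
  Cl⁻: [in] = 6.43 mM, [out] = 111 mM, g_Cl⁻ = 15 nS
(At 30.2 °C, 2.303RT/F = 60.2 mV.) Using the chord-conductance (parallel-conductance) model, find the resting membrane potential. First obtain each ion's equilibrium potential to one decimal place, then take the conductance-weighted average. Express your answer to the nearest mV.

-60 mV

E_K⁺ = (60.2/1)·log₁₀(7.30/149) = -78.9 mV
E_Na⁺ = (60.2/1)·log₁₀(129/14.0) = 58.1 mV
E_Cl⁻ = (60.2/-1)·log₁₀(111/6.43) = -74.5 mV
Vm = (Σ gᵢEᵢ)/(Σ gᵢ) = (3.1·-78.9 + 2.3·58.1 + 15·-74.5) / (3.1 + 2.3 + 15)
= -1228.46 / 20.4 = -60.22 mV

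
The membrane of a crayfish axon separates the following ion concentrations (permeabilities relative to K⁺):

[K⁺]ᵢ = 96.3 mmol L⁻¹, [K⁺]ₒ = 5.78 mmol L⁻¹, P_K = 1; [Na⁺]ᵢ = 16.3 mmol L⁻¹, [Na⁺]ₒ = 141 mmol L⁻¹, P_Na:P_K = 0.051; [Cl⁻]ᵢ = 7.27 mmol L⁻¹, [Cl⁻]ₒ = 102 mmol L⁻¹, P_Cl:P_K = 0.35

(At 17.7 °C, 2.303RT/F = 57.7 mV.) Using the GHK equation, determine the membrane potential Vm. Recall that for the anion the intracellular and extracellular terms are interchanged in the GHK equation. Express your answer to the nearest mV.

-54 mV

Vm = 57.7 · log₁₀[(Σ P·[cation]ₒ + Σ P·[anion]ᵢ) / (Σ P·[cation]ᵢ + Σ P·[anion]ₒ)]
Numerator = 1×5.78 + 0.051×141 + 0.35×7.27 = 15.52
Denominator = 1×96.3 + 0.051×16.3 + 0.35×102 = 132.8
Vm = 57.7 · log₁₀(0.11681) = 57.7 × (-0.9325) = -53.81 mV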